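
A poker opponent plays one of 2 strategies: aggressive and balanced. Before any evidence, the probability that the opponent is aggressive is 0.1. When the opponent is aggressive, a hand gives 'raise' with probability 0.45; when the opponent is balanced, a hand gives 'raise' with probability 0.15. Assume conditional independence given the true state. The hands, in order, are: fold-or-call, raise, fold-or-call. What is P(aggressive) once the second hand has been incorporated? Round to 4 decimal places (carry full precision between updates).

0.1774

After 'fold-or-call': P(aggressive) = 0.55·0.1000 / (0.55·0.1000 + 0.85·0.9000) ≈ 0.0671
After 'raise': P(aggressive) = 0.45·0.0671 / (0.45·0.0671 + 0.15·0.9329) ≈ 0.1774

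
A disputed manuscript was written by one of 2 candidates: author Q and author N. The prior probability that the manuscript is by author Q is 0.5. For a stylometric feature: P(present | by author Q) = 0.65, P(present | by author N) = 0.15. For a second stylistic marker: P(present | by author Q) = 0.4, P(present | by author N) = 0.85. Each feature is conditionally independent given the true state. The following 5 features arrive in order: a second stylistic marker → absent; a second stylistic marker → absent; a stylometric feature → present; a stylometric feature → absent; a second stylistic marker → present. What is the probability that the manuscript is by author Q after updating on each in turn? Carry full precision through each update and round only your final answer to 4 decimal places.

After a second stylistic marker='absent': P(author Q) = 0.6·0.5000 / (0.6·0.5000 + 0.15·0.5000) ≈ 0.8000
After a second stylistic marker='absent': P(author Q) = 0.6·0.8000 / (0.6·0.8000 + 0.15·0.2000) ≈ 0.9412
After a stylometric feature='present': P(author Q) = 0.65·0.9412 / (0.65·0.9412 + 0.15·0.0588) ≈ 0.9858
After a stylometric feature='absent': P(author Q) = 0.35·0.9858 / (0.35·0.9858 + 0.85·0.0142) ≈ 0.9662
After a second stylistic marker='present': P(author Q) = 0.4·0.9662 / (0.4·0.9662 + 0.85·0.0338) ≈ 0.9307

0.9307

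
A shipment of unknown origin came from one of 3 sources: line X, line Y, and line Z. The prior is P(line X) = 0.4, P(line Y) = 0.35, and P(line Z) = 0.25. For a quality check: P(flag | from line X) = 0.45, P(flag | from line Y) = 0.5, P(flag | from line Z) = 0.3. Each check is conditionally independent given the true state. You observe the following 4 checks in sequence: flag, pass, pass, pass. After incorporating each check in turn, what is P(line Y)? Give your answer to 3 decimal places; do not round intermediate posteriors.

Each posterior becomes the prior for the next update.
After 'flag': normaliser = 0.45·0.4000 + 0.5·0.3500 + 0.3·0.2500; P(line X) ≈ 0.4186, P(line Y) ≈ 0.4070, P(line Z) ≈ 0.1744
After 'pass': normaliser = 0.55·0.4186 + 0.5·0.4070 + 0.7·0.1744; P(line X) ≈ 0.4142, P(line Y) ≈ 0.3661, P(line Z) ≈ 0.2197
After 'pass': normaliser = 0.55·0.4142 + 0.5·0.3661 + 0.7·0.2197; P(line X) ≈ 0.4035, P(line Y) ≈ 0.3242, P(line Z) ≈ 0.2723
After 'pass': normaliser = 0.55·0.4035 + 0.5·0.3242 + 0.7·0.2723; P(line X) ≈ 0.3862, P(line Y) ≈ 0.2821, P(line Z) ≈ 0.3317

0.282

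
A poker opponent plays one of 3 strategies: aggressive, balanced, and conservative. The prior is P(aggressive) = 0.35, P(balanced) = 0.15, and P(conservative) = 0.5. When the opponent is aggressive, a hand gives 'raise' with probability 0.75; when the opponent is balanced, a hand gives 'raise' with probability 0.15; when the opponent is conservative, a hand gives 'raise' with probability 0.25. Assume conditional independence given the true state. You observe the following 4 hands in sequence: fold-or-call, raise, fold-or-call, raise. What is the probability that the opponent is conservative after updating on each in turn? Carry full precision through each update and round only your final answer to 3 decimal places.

After 'fold-or-call': normaliser = 0.25·0.3500 + 0.85·0.1500 + 0.75·0.5000; P(aggressive) ≈ 0.1483, P(balanced) ≈ 0.2161, P(conservative) ≈ 0.6356
After 'raise': normaliser = 0.75·0.1483 + 0.15·0.2161 + 0.25·0.6356; P(aggressive) ≈ 0.3676, P(balanced) ≈ 0.1071, P(conservative) ≈ 0.5252
After 'fold-or-call': normaliser = 0.25·0.3676 + 0.85·0.1071 + 0.75·0.5252; P(aggressive) ≈ 0.1593, P(balanced) ≈ 0.1579, P(conservative) ≈ 0.6828
After 'raise': normaliser = 0.75·0.1593 + 0.15·0.1579 + 0.25·0.6828; P(aggressive) ≈ 0.3807, P(balanced) ≈ 0.0754, P(conservative) ≈ 0.5439

0.544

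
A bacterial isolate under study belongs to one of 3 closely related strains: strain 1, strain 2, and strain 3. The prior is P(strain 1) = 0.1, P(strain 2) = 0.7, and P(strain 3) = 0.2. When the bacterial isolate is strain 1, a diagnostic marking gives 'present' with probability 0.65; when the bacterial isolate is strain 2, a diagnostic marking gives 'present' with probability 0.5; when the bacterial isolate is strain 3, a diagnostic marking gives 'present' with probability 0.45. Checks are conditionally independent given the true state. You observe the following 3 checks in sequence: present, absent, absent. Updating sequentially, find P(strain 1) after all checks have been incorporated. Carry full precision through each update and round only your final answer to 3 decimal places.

0.065

After 'present': normaliser = 0.65·0.1000 + 0.5·0.7000 + 0.45·0.2000; P(strain 1) ≈ 0.1287, P(strain 2) ≈ 0.6931, P(strain 3) ≈ 0.1782
After 'absent': normaliser = 0.35·0.1287 + 0.5·0.6931 + 0.55·0.1782; P(strain 1) ≈ 0.0920, P(strain 2) ≈ 0.7078, P(strain 3) ≈ 0.2002
After 'absent': normaliser = 0.35·0.0920 + 0.5·0.7078 + 0.55·0.2002; P(strain 1) ≈ 0.0649, P(strain 2) ≈ 0.7132, P(strain 3) ≈ 0.2219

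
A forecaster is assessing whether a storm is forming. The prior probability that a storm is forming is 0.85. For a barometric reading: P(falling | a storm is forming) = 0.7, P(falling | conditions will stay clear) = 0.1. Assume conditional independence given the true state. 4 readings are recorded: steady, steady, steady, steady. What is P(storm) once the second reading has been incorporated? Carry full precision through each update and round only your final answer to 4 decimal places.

After 'steady': P(storm) = 0.3·0.8500 / (0.3·0.8500 + 0.9·0.1500) ≈ 0.6538
After 'steady': P(storm) = 0.3·0.6538 / (0.3·0.6538 + 0.9·0.3462) ≈ 0.3864

0.3864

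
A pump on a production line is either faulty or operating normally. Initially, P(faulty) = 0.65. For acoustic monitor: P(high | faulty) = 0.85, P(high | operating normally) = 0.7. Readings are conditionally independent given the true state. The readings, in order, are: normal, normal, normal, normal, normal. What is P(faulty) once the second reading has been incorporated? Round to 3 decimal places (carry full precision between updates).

Each posterior becomes the prior for the next update.
After 'normal': P(faulty) = 0.15·0.6500 / (0.15·0.6500 + 0.3·0.3500) ≈ 0.4815
After 'normal': P(faulty) = 0.15·0.4815 / (0.15·0.4815 + 0.3·0.5185) ≈ 0.3171

0.317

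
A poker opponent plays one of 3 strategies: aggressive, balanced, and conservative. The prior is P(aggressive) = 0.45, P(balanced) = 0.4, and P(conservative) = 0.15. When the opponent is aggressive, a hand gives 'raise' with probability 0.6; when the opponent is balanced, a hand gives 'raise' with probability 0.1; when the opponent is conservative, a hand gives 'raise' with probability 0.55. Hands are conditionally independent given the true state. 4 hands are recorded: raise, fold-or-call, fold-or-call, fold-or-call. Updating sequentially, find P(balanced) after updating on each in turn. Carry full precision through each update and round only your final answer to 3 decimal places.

0.540

After 'raise': normaliser = 0.6·0.4500 + 0.1·0.4000 + 0.55·0.1500; P(aggressive) ≈ 0.6879, P(balanced) ≈ 0.1019, P(conservative) ≈ 0.2102
After 'fold-or-call': normaliser = 0.4·0.6879 + 0.9·0.1019 + 0.45·0.2102; P(aggressive) ≈ 0.5963, P(balanced) ≈ 0.1988, P(conservative) ≈ 0.2050
After 'fold-or-call': normaliser = 0.4·0.5963 + 0.9·0.1988 + 0.45·0.2050; P(aggressive) ≈ 0.4680, P(balanced) ≈ 0.3510, P(conservative) ≈ 0.1810
After 'fold-or-call': normaliser = 0.4·0.4680 + 0.9·0.3510 + 0.45·0.1810; P(aggressive) ≈ 0.3203, P(balanced) ≈ 0.5404, P(conservative) ≈ 0.1393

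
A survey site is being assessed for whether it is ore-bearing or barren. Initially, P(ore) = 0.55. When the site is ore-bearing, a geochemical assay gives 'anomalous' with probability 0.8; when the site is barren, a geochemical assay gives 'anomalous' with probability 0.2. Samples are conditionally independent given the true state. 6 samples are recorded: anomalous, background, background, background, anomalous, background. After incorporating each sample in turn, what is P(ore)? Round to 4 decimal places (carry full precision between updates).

0.0710

After 'anomalous': P(ore) = 0.8·0.5500 / (0.8·0.5500 + 0.2·0.4500) ≈ 0.8302
After 'background': P(ore) = 0.2·0.8302 / (0.2·0.8302 + 0.8·0.1698) ≈ 0.5500
After 'background': P(ore) = 0.2·0.5500 / (0.2·0.5500 + 0.8·0.4500) ≈ 0.2340
After 'background': P(ore) = 0.2·0.2340 / (0.2·0.2340 + 0.8·0.7660) ≈ 0.0710
After 'anomalous': P(ore) = 0.8·0.0710 / (0.8·0.0710 + 0.2·0.9290) ≈ 0.2340
After 'background': P(ore) = 0.2·0.2340 / (0.2·0.2340 + 0.8·0.7660) ≈ 0.0710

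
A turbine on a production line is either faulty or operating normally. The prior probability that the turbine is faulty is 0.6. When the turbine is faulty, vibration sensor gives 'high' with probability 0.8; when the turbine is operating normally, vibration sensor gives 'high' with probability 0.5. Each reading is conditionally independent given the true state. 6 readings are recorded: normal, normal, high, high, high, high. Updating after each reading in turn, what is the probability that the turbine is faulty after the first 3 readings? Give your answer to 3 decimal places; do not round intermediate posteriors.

After 'normal': P(faulty) = 0.2·0.6000 / (0.2·0.6000 + 0.5·0.4000) ≈ 0.3750
After 'normal': P(faulty) = 0.2·0.3750 / (0.2·0.3750 + 0.5·0.6250) ≈ 0.1935
After 'high': P(faulty) = 0.8·0.1935 / (0.8·0.1935 + 0.5·0.8065) ≈ 0.2775

0.277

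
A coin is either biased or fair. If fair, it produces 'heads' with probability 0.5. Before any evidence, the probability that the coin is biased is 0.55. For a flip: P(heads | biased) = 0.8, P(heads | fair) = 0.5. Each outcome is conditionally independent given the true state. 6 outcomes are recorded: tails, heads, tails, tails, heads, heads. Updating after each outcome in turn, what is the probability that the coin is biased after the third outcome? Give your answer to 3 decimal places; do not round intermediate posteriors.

0.238

After 'tails': P(biased) = 0.2·0.5500 / (0.2·0.5500 + 0.5·0.4500) ≈ 0.3284
After 'heads': P(biased) = 0.8·0.3284 / (0.8·0.3284 + 0.5·0.6716) ≈ 0.4389
After 'tails': P(biased) = 0.2·0.4389 / (0.2·0.4389 + 0.5·0.5611) ≈ 0.2383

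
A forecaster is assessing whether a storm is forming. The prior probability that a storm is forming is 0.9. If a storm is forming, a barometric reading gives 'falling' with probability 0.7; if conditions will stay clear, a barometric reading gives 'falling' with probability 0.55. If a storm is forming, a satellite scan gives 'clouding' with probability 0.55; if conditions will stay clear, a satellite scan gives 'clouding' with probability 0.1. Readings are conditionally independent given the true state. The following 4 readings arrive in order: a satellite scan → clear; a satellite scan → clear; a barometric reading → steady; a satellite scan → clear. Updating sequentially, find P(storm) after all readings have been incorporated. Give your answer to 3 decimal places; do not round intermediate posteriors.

Apply Bayes' rule sequentially, carrying P(storm) forward.
After a satellite scan='clear': P(storm) = 0.45·0.9000 / (0.45·0.9000 + 0.9·0.1000) ≈ 0.8182
After a satellite scan='clear': P(storm) = 0.45·0.8182 / (0.45·0.8182 + 0.9·0.1818) ≈ 0.6923
After a barometric reading='steady': P(storm) = 0.3·0.6923 / (0.3·0.6923 + 0.45·0.3077) ≈ 0.6000
After a satellite scan='clear': P(storm) = 0.45·0.6000 / (0.45·0.6000 + 0.9·0.4000) ≈ 0.4286

0.429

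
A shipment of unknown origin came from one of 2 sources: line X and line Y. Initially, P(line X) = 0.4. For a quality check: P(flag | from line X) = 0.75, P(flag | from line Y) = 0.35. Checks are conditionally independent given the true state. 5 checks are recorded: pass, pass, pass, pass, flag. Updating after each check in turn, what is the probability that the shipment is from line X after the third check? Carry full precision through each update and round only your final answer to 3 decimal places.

0.037

After 'pass': P(line X) = 0.25·0.4000 / (0.25·0.4000 + 0.65·0.6000) ≈ 0.2041
After 'pass': P(line X) = 0.25·0.2041 / (0.25·0.2041 + 0.65·0.7959) ≈ 0.0898
After 'pass': P(line X) = 0.25·0.0898 / (0.25·0.0898 + 0.65·0.9102) ≈ 0.0365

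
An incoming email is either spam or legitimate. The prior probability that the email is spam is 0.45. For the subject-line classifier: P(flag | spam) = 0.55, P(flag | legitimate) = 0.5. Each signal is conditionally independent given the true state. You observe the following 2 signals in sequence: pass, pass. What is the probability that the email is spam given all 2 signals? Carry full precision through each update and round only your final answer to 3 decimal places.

0.399

After 'pass': P(spam) = 0.45·0.4500 / (0.45·0.4500 + 0.5·0.5500) ≈ 0.4241
After 'pass': P(spam) = 0.45·0.4241 / (0.45·0.4241 + 0.5·0.5759) ≈ 0.3986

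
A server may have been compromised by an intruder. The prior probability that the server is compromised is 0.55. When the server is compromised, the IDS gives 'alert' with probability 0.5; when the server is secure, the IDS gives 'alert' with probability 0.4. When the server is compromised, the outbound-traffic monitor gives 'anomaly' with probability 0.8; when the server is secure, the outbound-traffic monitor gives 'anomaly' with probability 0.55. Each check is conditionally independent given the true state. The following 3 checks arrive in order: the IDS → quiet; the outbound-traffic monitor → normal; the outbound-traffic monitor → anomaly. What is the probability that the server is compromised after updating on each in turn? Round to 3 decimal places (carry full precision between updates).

Each posterior becomes the prior for the next update.
After the IDS='quiet': P(compromised) = 0.5·0.5500 / (0.5·0.5500 + 0.6·0.4500) ≈ 0.5046
After the outbound-traffic monitor='normal': P(compromised) = 0.2·0.5046 / (0.2·0.5046 + 0.45·0.4954) ≈ 0.3116
After the outbound-traffic monitor='anomaly': P(compromised) = 0.8·0.3116 / (0.8·0.3116 + 0.55·0.6884) ≈ 0.3970

0.397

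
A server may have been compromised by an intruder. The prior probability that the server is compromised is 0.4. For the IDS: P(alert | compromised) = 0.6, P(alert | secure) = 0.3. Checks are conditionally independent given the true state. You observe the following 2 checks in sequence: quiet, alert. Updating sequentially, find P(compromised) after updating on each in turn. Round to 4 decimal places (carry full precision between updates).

After 'quiet': P(compromised) = 0.4·0.4000 / (0.4·0.4000 + 0.7·0.6000) ≈ 0.2759
After 'alert': P(compromised) = 0.6·0.2759 / (0.6·0.2759 + 0.3·0.7241) ≈ 0.4324

0.4324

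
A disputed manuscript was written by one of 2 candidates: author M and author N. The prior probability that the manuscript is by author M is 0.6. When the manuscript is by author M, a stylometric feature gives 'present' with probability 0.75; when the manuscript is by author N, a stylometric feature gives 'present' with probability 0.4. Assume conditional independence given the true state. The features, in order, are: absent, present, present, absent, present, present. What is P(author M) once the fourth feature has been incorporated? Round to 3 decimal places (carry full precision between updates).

0.478

After 'absent': P(author M) = 0.25·0.6000 / (0.25·0.6000 + 0.6·0.4000) ≈ 0.3846
After 'present': P(author M) = 0.75·0.3846 / (0.75·0.3846 + 0.4·0.6154) ≈ 0.5396
After 'present': P(author M) = 0.75·0.5396 / (0.75·0.5396 + 0.4·0.4604) ≈ 0.6872
After 'absent': P(author M) = 0.25·0.6872 / (0.25·0.6872 + 0.6·0.3128) ≈ 0.4780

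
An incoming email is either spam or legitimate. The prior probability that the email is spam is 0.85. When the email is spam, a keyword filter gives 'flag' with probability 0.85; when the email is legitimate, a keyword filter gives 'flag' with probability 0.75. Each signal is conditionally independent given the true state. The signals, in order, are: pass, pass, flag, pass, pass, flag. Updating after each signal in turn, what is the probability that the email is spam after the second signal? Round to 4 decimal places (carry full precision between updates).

0.6711

Each posterior becomes the prior for the next update.
After 'pass': P(spam) = 0.15·0.8500 / (0.15·0.8500 + 0.25·0.1500) ≈ 0.7727
After 'pass': P(spam) = 0.15·0.7727 / (0.15·0.7727 + 0.25·0.2273) ≈ 0.6711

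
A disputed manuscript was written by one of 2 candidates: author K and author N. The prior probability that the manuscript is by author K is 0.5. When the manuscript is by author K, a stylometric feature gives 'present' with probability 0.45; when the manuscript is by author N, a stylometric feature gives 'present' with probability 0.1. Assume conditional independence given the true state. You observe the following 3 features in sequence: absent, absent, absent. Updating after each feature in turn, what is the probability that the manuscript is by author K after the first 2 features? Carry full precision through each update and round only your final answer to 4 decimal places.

After 'absent': P(author K) = 0.55·0.5000 / (0.55·0.5000 + 0.9·0.5000) ≈ 0.3793
After 'absent': P(author K) = 0.55·0.3793 / (0.55·0.3793 + 0.9·0.6207) ≈ 0.2719

0.2719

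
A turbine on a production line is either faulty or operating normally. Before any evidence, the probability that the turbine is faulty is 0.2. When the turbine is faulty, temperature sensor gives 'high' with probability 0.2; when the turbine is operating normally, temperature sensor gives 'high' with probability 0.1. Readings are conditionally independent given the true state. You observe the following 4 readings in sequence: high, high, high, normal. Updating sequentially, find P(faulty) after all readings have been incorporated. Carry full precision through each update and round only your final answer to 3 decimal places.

0.640

After 'high': P(faulty) = 0.2·0.2000 / (0.2·0.2000 + 0.1·0.8000) ≈ 0.3333
After 'high': P(faulty) = 0.2·0.3333 / (0.2·0.3333 + 0.1·0.6667) ≈ 0.5000
After 'high': P(faulty) = 0.2·0.5000 / (0.2·0.5000 + 0.1·0.5000) ≈ 0.6667
After 'normal': P(faulty) = 0.8·0.6667 / (0.8·0.6667 + 0.9·0.3333) ≈ 0.6400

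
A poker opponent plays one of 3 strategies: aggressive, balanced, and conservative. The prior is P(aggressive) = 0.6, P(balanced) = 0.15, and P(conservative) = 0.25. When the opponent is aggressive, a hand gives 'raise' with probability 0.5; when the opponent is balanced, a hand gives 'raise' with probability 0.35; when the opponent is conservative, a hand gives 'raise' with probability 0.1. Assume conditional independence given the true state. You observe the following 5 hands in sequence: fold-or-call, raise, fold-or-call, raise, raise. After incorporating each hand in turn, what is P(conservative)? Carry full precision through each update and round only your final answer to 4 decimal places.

Apply Bayes' rule sequentially, carrying P(conservative) forward.
After 'fold-or-call': normaliser = 0.5·0.6000 + 0.65·0.1500 + 0.9·0.2500; P(aggressive) ≈ 0.4819, P(balanced) ≈ 0.1566, P(conservative) ≈ 0.3614
After 'raise': normaliser = 0.5·0.4819 + 0.35·0.1566 + 0.1·0.3614; P(aggressive) ≈ 0.7260, P(balanced) ≈ 0.1652, P(conservative) ≈ 0.1089
After 'fold-or-call': normaliser = 0.5·0.7260 + 0.65·0.1652 + 0.9·0.1089; P(aggressive) ≈ 0.6387, P(balanced) ≈ 0.1889, P(conservative) ≈ 0.1724
After 'raise': normaliser = 0.5·0.6387 + 0.35·0.1889 + 0.1·0.1724; P(aggressive) ≈ 0.7930, P(balanced) ≈ 0.1642, P(conservative) ≈ 0.0428
After 'raise': normaliser = 0.5·0.7930 + 0.35·0.1642 + 0.1·0.0428; P(aggressive) ≈ 0.8653, P(balanced) ≈ 0.1254, P(conservative) ≈ 0.0093

0.0093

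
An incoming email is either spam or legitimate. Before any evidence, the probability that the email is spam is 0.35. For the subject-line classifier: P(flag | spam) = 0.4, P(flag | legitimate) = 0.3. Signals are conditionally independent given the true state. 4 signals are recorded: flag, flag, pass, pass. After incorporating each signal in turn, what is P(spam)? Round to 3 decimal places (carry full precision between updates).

0.413

After 'flag': P(spam) = 0.4·0.3500 / (0.4·0.3500 + 0.3·0.6500) ≈ 0.4179
After 'flag': P(spam) = 0.4·0.4179 / (0.4·0.4179 + 0.3·0.5821) ≈ 0.4891
After 'pass': P(spam) = 0.6·0.4891 / (0.6·0.4891 + 0.7·0.5109) ≈ 0.4507
After 'pass': P(spam) = 0.6·0.4507 / (0.6·0.4507 + 0.7·0.5493) ≈ 0.4129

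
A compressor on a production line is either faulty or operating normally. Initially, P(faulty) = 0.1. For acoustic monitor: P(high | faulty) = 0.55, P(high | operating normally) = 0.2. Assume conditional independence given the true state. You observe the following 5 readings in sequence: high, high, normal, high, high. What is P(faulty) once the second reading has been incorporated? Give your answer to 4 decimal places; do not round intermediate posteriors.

After 'high': P(faulty) = 0.55·0.1000 / (0.55·0.1000 + 0.2·0.9000) ≈ 0.2340
After 'high': P(faulty) = 0.55·0.2340 / (0.55·0.2340 + 0.2·0.7660) ≈ 0.4566

0.4566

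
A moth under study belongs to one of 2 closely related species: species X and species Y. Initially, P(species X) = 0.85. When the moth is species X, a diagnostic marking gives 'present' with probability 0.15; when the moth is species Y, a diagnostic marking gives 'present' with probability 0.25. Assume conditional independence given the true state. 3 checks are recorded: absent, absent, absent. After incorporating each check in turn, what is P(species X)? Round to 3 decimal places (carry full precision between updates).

After 'absent': P(species X) = 0.85·0.8500 / (0.85·0.8500 + 0.75·0.1500) ≈ 0.8653
After 'absent': P(species X) = 0.85·0.8653 / (0.85·0.8653 + 0.75·0.1347) ≈ 0.8792
After 'absent': P(species X) = 0.85·0.8792 / (0.85·0.8792 + 0.75·0.1208) ≈ 0.8919

0.892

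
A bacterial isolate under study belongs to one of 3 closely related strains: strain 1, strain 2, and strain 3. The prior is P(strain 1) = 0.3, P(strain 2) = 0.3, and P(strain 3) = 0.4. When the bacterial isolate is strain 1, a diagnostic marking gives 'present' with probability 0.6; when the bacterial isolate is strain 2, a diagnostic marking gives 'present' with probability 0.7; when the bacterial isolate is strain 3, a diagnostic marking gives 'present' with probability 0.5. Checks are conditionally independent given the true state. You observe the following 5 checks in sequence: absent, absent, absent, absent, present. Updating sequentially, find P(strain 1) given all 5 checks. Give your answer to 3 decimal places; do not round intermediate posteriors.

0.245

After 'absent': normaliser = 0.4·0.3000 + 0.3·0.3000 + 0.5·0.4000; P(strain 1) ≈ 0.2927, P(strain 2) ≈ 0.2195, P(strain 3) ≈ 0.4878
After 'absent': normaliser = 0.4·0.2927 + 0.3·0.2195 + 0.5·0.4878; P(strain 1) ≈ 0.2743, P(strain 2) ≈ 0.1543, P(strain 3) ≈ 0.5714
After 'absent': normaliser = 0.4·0.2743 + 0.3·0.1543 + 0.5·0.5714; P(strain 1) ≈ 0.2484, P(strain 2) ≈ 0.1048, P(strain 3) ≈ 0.6468
After 'absent': normaliser = 0.4·0.2484 + 0.3·0.1048 + 0.5·0.6468; P(strain 1) ≈ 0.2187, P(strain 2) ≈ 0.0692, P(strain 3) ≈ 0.7120
After 'present': normaliser = 0.6·0.2187 + 0.7·0.0692 + 0.5·0.7120; P(strain 1) ≈ 0.2450, P(strain 2) ≈ 0.0904, P(strain 3) ≈ 0.6646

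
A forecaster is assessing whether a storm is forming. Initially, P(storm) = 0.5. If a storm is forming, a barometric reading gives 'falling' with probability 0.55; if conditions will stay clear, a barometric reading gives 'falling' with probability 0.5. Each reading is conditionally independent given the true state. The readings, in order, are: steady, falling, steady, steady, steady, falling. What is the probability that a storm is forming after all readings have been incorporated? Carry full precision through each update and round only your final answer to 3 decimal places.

Apply Bayes' rule sequentially, carrying P(storm) forward.
After 'steady': P(storm) = 0.45·0.5000 / (0.45·0.5000 + 0.5·0.5000) ≈ 0.4737
After 'falling': P(storm) = 0.55·0.4737 / (0.55·0.4737 + 0.5·0.5263) ≈ 0.4975
After 'steady': P(storm) = 0.45·0.4975 / (0.45·0.4975 + 0.5·0.5025) ≈ 0.4712
After 'steady': P(storm) = 0.45·0.4712 / (0.45·0.4712 + 0.5·0.5288) ≈ 0.4450
After 'steady': P(storm) = 0.45·0.4450 / (0.45·0.4450 + 0.5·0.5550) ≈ 0.4192
After 'falling': P(storm) = 0.55·0.4192 / (0.55·0.4192 + 0.5·0.5808) ≈ 0.4425

0.443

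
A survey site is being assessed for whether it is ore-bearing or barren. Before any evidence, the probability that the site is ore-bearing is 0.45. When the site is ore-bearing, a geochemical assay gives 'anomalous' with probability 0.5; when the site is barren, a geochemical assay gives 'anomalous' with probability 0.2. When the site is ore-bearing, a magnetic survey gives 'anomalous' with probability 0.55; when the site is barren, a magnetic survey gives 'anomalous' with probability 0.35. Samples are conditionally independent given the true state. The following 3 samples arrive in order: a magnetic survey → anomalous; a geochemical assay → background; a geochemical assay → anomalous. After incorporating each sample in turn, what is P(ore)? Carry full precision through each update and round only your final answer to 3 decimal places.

0.668

After a magnetic survey='anomalous': P(ore) = 0.55·0.4500 / (0.55·0.4500 + 0.35·0.5500) ≈ 0.5625
After a geochemical assay='background': P(ore) = 0.5·0.5625 / (0.5·0.5625 + 0.8·0.4375) ≈ 0.4455
After a geochemical assay='anomalous': P(ore) = 0.5·0.4455 / (0.5·0.4455 + 0.2·0.5545) ≈ 0.6677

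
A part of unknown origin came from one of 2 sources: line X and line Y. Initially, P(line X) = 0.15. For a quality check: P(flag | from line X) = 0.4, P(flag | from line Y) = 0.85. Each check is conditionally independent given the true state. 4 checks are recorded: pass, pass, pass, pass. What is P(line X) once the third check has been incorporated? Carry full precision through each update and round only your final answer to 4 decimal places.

0.9187

After 'pass': P(line X) = 0.6·0.1500 / (0.6·0.1500 + 0.15·0.8500) ≈ 0.4138
After 'pass': P(line X) = 0.6·0.4138 / (0.6·0.4138 + 0.15·0.5862) ≈ 0.7385
After 'pass': P(line X) = 0.6·0.7385 / (0.6·0.7385 + 0.15·0.2615) ≈ 0.9187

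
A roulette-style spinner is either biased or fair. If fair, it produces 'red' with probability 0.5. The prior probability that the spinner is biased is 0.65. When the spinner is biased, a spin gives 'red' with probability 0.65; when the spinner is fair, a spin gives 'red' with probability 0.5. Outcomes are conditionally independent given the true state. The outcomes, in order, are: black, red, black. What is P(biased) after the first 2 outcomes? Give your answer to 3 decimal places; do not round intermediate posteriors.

After 'black': P(biased) = 0.35·0.6500 / (0.35·0.6500 + 0.5·0.3500) ≈ 0.5652
After 'red': P(biased) = 0.65·0.5652 / (0.65·0.5652 + 0.5·0.4348) ≈ 0.6283

0.628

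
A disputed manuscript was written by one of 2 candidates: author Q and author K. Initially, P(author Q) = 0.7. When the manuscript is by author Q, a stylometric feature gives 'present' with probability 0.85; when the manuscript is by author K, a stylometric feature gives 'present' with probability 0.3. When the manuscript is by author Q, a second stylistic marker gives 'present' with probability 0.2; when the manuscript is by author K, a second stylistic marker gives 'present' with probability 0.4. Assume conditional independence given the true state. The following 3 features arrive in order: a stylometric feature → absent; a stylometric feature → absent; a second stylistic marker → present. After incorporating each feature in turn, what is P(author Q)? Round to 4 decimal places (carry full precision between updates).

After a stylometric feature='absent': P(author Q) = 0.15·0.7000 / (0.15·0.7000 + 0.7·0.3000) ≈ 0.3333
After a stylometric feature='absent': P(author Q) = 0.15·0.3333 / (0.15·0.3333 + 0.7·0.6667) ≈ 0.0968
After a second stylistic marker='present': P(author Q) = 0.2·0.0968 / (0.2·0.0968 + 0.4·0.9032) ≈ 0.0508

0.0508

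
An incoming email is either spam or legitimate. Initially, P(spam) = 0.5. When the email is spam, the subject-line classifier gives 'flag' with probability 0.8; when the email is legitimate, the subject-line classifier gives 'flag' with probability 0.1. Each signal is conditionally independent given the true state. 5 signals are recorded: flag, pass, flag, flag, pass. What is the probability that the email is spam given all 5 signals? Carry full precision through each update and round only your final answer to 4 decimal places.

After 'flag': P(spam) = 0.8·0.5000 / (0.8·0.5000 + 0.1·0.5000) ≈ 0.8889
After 'pass': P(spam) = 0.2·0.8889 / (0.2·0.8889 + 0.9·0.1111) ≈ 0.6400
After 'flag': P(spam) = 0.8·0.6400 / (0.8·0.6400 + 0.1·0.3600) ≈ 0.9343
After 'flag': P(spam) = 0.8·0.9343 / (0.8·0.9343 + 0.1·0.0657) ≈ 0.9913
After 'pass': P(spam) = 0.2·0.9913 / (0.2·0.9913 + 0.9·0.0087) ≈ 0.9620

0.9620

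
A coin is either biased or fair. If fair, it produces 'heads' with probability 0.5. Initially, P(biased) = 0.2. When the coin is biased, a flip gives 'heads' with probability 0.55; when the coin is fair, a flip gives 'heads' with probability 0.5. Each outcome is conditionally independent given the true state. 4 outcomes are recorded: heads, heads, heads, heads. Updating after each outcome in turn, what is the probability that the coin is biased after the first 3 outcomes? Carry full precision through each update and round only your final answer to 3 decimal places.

0.250

After 'heads': P(biased) = 0.55·0.2000 / (0.55·0.2000 + 0.5·0.8000) ≈ 0.2157
After 'heads': P(biased) = 0.55·0.2157 / (0.55·0.2157 + 0.5·0.7843) ≈ 0.2322
After 'heads': P(biased) = 0.55·0.2322 / (0.55·0.2322 + 0.5·0.7678) ≈ 0.2497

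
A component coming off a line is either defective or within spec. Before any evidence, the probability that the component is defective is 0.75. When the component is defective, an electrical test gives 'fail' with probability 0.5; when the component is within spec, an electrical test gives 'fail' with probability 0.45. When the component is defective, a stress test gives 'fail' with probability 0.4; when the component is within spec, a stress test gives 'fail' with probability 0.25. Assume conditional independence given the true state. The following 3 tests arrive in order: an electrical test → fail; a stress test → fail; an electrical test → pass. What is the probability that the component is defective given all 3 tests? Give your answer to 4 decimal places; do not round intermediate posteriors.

After an electrical test='fail': P(defective) = 0.5·0.7500 / (0.5·0.7500 + 0.45·0.2500) ≈ 0.7692
After a stress test='fail': P(defective) = 0.4·0.7692 / (0.4·0.7692 + 0.25·0.2308) ≈ 0.8421
After an electrical test='pass': P(defective) = 0.5·0.8421 / (0.5·0.8421 + 0.55·0.1579) ≈ 0.8290

0.8290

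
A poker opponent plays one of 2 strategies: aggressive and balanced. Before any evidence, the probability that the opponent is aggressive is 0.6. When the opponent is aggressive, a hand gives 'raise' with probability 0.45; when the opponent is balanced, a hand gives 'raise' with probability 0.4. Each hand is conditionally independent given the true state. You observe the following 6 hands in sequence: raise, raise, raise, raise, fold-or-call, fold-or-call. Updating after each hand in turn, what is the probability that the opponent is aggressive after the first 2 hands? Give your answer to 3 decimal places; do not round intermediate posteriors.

After 'raise': P(aggressive) = 0.45·0.6000 / (0.45·0.6000 + 0.4·0.4000) ≈ 0.6279
After 'raise': P(aggressive) = 0.45·0.6279 / (0.45·0.6279 + 0.4·0.3721) ≈ 0.6550

0.655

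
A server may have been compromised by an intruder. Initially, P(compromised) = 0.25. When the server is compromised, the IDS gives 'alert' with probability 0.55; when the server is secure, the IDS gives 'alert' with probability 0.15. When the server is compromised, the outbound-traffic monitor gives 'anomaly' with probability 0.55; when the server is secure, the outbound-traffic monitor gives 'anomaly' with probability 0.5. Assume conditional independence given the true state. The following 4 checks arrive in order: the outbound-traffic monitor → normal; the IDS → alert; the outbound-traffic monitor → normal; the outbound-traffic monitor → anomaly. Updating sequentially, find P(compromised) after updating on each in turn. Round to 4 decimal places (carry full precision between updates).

After the outbound-traffic monitor='normal': P(compromised) = 0.45·0.2500 / (0.45·0.2500 + 0.5·0.7500) ≈ 0.2308
After the IDS='alert': P(compromised) = 0.55·0.2308 / (0.55·0.2308 + 0.15·0.7692) ≈ 0.5238
After the outbound-traffic monitor='normal': P(compromised) = 0.45·0.5238 / (0.45·0.5238 + 0.5·0.4762) ≈ 0.4975
After the outbound-traffic monitor='anomaly': P(compromised) = 0.55·0.4975 / (0.55·0.4975 + 0.5·0.5025) ≈ 0.5213

0.5213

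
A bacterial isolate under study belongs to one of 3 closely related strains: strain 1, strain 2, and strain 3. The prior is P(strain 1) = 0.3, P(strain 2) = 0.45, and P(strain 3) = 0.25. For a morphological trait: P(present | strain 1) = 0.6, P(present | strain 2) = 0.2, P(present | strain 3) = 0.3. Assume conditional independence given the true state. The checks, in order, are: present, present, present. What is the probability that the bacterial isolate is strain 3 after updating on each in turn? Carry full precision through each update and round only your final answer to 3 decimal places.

0.090

After 'present': normaliser = 0.6·0.3000 + 0.2·0.4500 + 0.3·0.2500; P(strain 1) ≈ 0.5217, P(strain 2) ≈ 0.2609, P(strain 3) ≈ 0.2174
After 'present': normaliser = 0.6·0.5217 + 0.2·0.2609 + 0.3·0.2174; P(strain 1) ≈ 0.7273, P(strain 2) ≈ 0.1212, P(strain 3) ≈ 0.1515
After 'present': normaliser = 0.6·0.7273 + 0.2·0.1212 + 0.3·0.1515; P(strain 1) ≈ 0.8623, P(strain 2) ≈ 0.0479, P(strain 3) ≈ 0.0898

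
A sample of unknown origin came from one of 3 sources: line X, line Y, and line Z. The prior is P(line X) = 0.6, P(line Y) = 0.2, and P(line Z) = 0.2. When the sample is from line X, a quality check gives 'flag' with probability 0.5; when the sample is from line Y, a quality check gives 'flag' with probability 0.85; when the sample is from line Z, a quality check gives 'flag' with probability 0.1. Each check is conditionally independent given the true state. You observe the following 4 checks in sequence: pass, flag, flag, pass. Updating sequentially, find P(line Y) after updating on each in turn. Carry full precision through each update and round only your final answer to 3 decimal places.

0.077

After 'pass': normaliser = 0.5·0.6000 + 0.15·0.2000 + 0.9·0.2000; P(line X) ≈ 0.5882, P(line Y) ≈ 0.0588, P(line Z) ≈ 0.3529
After 'flag': normaliser = 0.5·0.5882 + 0.85·0.0588 + 0.1·0.3529; P(line X) ≈ 0.7752, P(line Y) ≈ 0.1318, P(line Z) ≈ 0.0930
After 'flag': normaliser = 0.5·0.7752 + 0.85·0.1318 + 0.1·0.0930; P(line X) ≈ 0.7616, P(line Y) ≈ 0.2201, P(line Z) ≈ 0.0183
After 'pass': normaliser = 0.5·0.7616 + 0.15·0.2201 + 0.9·0.0183; P(line X) ≈ 0.8850, P(line Y) ≈ 0.0767, P(line Z) ≈ 0.0382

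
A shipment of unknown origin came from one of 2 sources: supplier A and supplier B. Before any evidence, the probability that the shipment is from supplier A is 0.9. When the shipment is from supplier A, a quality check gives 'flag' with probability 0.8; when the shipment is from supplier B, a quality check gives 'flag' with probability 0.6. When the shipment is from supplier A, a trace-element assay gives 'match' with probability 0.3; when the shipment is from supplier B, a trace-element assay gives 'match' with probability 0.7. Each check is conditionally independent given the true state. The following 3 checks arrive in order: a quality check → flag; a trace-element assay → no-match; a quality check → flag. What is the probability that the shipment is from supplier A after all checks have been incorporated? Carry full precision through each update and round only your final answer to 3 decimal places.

0.974

After a quality check='flag': P(supplier A) = 0.8·0.9000 / (0.8·0.9000 + 0.6·0.1000) ≈ 0.9231
After a trace-element assay='no-match': P(supplier A) = 0.7·0.9231 / (0.7·0.9231 + 0.3·0.0769) ≈ 0.9655
After a quality check='flag': P(supplier A) = 0.8·0.9655 / (0.8·0.9655 + 0.6·0.0345) ≈ 0.9739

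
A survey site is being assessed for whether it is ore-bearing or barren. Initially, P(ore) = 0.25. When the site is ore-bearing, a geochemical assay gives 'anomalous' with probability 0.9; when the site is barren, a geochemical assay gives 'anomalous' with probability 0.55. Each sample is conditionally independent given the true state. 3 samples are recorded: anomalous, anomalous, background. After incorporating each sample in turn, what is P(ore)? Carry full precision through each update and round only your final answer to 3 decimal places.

After 'anomalous': P(ore) = 0.9·0.2500 / (0.9·0.2500 + 0.55·0.7500) ≈ 0.3529
After 'anomalous': P(ore) = 0.9·0.3529 / (0.9·0.3529 + 0.55·0.6471) ≈ 0.4716
After 'background': P(ore) = 0.1·0.4716 / (0.1·0.4716 + 0.45·0.5284) ≈ 0.1655

0.166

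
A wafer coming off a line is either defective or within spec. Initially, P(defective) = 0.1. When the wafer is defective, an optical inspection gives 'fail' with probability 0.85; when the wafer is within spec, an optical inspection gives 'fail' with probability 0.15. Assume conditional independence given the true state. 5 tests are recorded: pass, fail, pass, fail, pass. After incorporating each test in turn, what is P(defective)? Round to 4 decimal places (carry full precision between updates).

Each posterior becomes the prior for the next update.
After 'pass': P(defective) = 0.15·0.1000 / (0.15·0.1000 + 0.85·0.9000) ≈ 0.0192
After 'fail': P(defective) = 0.85·0.0192 / (0.85·0.0192 + 0.15·0.9808) ≈ 0.1000
After 'pass': P(defective) = 0.15·0.1000 / (0.15·0.1000 + 0.85·0.9000) ≈ 0.0192
After 'fail': P(defective) = 0.85·0.0192 / (0.85·0.0192 + 0.15·0.9808) ≈ 0.1000
After 'pass': P(defective) = 0.15·0.1000 / (0.15·0.1000 + 0.85·0.9000) ≈ 0.0192

0.0192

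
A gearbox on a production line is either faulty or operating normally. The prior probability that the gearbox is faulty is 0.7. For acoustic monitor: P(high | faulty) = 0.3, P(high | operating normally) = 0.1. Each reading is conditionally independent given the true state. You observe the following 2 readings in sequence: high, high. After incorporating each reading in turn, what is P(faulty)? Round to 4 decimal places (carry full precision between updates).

0.9545

After 'high': P(faulty) = 0.3·0.7000 / (0.3·0.7000 + 0.1·0.3000) ≈ 0.8750
After 'high': P(faulty) = 0.3·0.8750 / (0.3·0.8750 + 0.1·0.1250) ≈ 0.9545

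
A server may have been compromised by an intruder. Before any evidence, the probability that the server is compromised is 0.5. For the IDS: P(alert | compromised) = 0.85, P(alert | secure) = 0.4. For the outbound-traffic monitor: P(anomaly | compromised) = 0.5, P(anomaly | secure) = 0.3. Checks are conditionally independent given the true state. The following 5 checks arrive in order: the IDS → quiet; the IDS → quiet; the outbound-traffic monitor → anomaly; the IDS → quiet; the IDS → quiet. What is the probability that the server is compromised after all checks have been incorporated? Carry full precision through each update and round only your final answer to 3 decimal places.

After the IDS='quiet': P(compromised) = 0.15·0.5000 / (0.15·0.5000 + 0.6·0.5000) ≈ 0.2000
After the IDS='quiet': P(compromised) = 0.15·0.2000 / (0.15·0.2000 + 0.6·0.8000) ≈ 0.0588
After the outbound-traffic monitor='anomaly': P(compromised) = 0.5·0.0588 / (0.5·0.0588 + 0.3·0.9412) ≈ 0.0943
After the IDS='quiet': P(compromised) = 0.15·0.0943 / (0.15·0.0943 + 0.6·0.9057) ≈ 0.0254
After the IDS='quiet': P(compromised) = 0.15·0.0254 / (0.15·0.0254 + 0.6·0.9746) ≈ 0.0065

0.006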